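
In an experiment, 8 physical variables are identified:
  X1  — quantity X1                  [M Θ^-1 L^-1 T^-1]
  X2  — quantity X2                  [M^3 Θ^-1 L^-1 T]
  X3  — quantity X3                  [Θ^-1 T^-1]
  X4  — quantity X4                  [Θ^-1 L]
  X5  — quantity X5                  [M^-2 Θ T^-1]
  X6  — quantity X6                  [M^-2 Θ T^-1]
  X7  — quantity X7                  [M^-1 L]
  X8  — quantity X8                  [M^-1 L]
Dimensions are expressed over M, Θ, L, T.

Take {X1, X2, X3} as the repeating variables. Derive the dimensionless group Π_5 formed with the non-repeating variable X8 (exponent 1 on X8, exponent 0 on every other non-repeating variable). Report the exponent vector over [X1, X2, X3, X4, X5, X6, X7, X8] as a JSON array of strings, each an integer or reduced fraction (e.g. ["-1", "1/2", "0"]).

["1", "0", "-1", "0", "0", "0", "0", "1"]

Write exponents as rows M,Θ,L,T / cols X1,X2,X3,X4,X5,X6,X7,X8:
  M: [ 1  3  0  0 -2 -2 -1 -1]
  Θ: [-1 -1 -1 -1  1  1  0  0]
  L: [-1 -1  0  1  0  0  1  1]
  T: [-1  1 -1  0 -1 -1  0  0]
Echelon form has 3 nonzero rows (pivots: X1,X2,X3)
Repeat: X1,X2,X3; free: X4,X5,X6,X7,X8
RREF:
  r0: [   1    0    0 -3/2    1    1   -1   -1]
  r1: [   0    1    0  1/2   -1   -1    0    0]
  r2: [   0    0    1    2   -1   -1    1    1]
  r3: [   0    0    0    0    0    0    0    0]
Fix exponent of X8 at 1, X4 at 0, X5 at 0, X6 at 0, X7 at 0; solve each RREF row for its pivot's exponent:
  r0: exp(X1) + (-1)·1 = 0 ⇒ exp(X1) = 1
  r1: exp(X2) + (0)·1 = 0 ⇒ exp(X2) = 0
  r2: exp(X3) + (1)·1 = 0 ⇒ exp(X3) = -1
Π_5 = X1 · X3^-1 · X8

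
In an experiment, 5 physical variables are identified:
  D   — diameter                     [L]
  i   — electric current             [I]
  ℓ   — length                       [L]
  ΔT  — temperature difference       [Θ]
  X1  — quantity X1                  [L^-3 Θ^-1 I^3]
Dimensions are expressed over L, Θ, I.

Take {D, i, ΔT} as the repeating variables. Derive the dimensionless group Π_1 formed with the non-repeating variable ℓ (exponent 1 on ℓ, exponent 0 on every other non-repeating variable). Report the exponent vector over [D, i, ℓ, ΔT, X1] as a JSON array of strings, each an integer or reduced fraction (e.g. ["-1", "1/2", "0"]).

Exponent matrix [L,Θ,I] × [D,i,ℓ,ΔT,X1]:
  L: [ 1  0  1  0 -3]
  Θ: [ 0  0  0  1 -1]
  I: [ 0  1  0  0  3]
RREF → pivots at {D,i,ΔT} ⇒ r = 3
Pivot set = {D,i,ΔT}, free = {ℓ,X1}
RREF:
  r0: [   1    0    1    0   -3]
  r1: [   0    1    0    0    3]
  r2: [   0    0    0    1   -1]
Fix exponent of ℓ at 1, X1 at 0; solve each RREF row for its pivot's exponent:
  r0: exp(D) + (1)·1 = 0 ⇒ exp(D) = -1
  r1: exp(i) + (0)·1 = 0 ⇒ exp(i) = 0
  r2: exp(ΔT) + (0)·1 = 0 ⇒ exp(ΔT) = 0
Π_1 = D^-1 · ℓ

["-1", "0", "1", "0", "0"]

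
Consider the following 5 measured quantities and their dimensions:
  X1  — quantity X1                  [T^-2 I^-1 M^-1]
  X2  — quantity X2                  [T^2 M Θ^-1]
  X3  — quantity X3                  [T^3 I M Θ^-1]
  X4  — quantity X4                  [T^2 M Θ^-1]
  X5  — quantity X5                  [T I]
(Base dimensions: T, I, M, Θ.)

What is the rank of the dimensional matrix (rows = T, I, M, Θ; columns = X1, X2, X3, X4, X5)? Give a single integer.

3

Exponent matrix [T,I,M,Θ] × [X1,X2,X3,X4,X5]:
  T: [-2  2  3  2  1]
  I: [-1  0  1  0  1]
  M: [-1  1  1  1  0]
  Θ: [ 0 -1 -1 -1  0]
RREF → pivots at {X1,X2,X3} ⇒ r = 3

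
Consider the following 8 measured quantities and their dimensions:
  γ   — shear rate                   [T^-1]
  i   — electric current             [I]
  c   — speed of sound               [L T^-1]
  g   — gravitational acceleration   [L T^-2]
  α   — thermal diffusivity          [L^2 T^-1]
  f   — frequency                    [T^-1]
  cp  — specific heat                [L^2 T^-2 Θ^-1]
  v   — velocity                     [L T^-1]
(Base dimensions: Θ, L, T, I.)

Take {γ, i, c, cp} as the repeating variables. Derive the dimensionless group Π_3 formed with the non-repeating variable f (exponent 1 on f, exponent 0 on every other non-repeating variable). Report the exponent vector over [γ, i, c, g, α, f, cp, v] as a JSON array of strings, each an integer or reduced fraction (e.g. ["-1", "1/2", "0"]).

Exponent matrix [Θ,L,T,I] × [γ,i,c,g,α,f,cp,v]:
  Θ: [ 0  0  0  0  0  0 -1  0]
  L: [ 0  0  1  1  2  0  2  1]
  T: [-1  0 -1 -2 -1 -1 -2 -1]
  I: [ 0  1  0  0  0  0  0  0]
RREF → pivots at {γ,i,c,cp} ⇒ r = 4
Repeat: γ,i,c,cp; free: g,α,f,v
RREF:
  r0: [   1    0    0    1   -1    1    0    0]
  r1: [   0    1    0    0    0    0    0    0]
  r2: [   0    0    1    1    2    0    0    1]
  r3: [   0    0    0    0    0    0    1    0]
Fix exponent of f at 1, g at 0, α at 0, v at 0; solve each RREF row for its pivot's exponent:
  r0: exp(γ) + (1)·1 = 0 ⇒ exp(γ) = -1
  r1: exp(i) + (0)·1 = 0 ⇒ exp(i) = 0
  r2: exp(c) + (0)·1 = 0 ⇒ exp(c) = 0
  r3: exp(cp) + (0)·1 = 0 ⇒ exp(cp) = 0
Π_3 = γ^-1 · f

["-1", "0", "0", "0", "0", "1", "0", "0"]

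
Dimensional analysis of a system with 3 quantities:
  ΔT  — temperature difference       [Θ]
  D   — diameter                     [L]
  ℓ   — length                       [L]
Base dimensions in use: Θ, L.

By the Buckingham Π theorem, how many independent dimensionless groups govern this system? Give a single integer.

1

Exponent matrix [Θ,L] × [ΔT,D,ℓ]:
  Θ: [ 1  0  0]
  L: [ 0  1  1]
RREF → pivots at {ΔT,D} ⇒ r = 2
n=3, r=2 ⇒ 1 dimensionless group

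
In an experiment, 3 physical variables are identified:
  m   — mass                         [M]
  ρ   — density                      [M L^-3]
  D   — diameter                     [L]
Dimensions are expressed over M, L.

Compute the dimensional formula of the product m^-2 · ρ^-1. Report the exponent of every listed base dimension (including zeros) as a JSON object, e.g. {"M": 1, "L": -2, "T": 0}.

{"M": -3, "L": 3}

Write exponents as rows M,L / cols m,ρ,D:
  M: [ 1  1  0]
  L: [ 0 -3  1]
  [M]: (-2)·1+(-1)·1 = -3
  [L]: (-2)·0+(-1)·-3 = 3
⇒ M^-3 L^3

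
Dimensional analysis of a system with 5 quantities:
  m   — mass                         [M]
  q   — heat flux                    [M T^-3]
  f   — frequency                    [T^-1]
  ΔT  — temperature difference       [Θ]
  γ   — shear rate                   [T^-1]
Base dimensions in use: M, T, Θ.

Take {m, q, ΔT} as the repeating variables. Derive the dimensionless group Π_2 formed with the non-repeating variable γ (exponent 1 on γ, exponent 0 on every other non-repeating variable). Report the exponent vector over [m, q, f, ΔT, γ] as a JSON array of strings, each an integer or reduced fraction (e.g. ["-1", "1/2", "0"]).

["1/3", "-1/3", "0", "0", "1"]

Exponent matrix [M,T,Θ] × [m,q,f,ΔT,γ]:
  M: [ 1  1  0  0  0]
  T: [ 0 -3 -1  0 -1]
  Θ: [ 0  0  0  1  0]
RREF → pivots at {m,q,ΔT} ⇒ r = 3
Repeat: m,q,ΔT; free: f,γ
RREF:
  r0: [   1    0 -1/3    0 -1/3]
  r1: [   0    1  1/3    0  1/3]
  r2: [   0    0    0    1    0]
Fix exponent of γ at 1, f at 0; solve each RREF row for its pivot's exponent:
  r0: exp(m) + (-1/3)·1 = 0 ⇒ exp(m) = 1/3
  r1: exp(q) + (1/3)·1 = 0 ⇒ exp(q) = -1/3
  r2: exp(ΔT) + (0)·1 = 0 ⇒ exp(ΔT) = 0
Π_2 = m^(1/3) · q^(-1/3) · γ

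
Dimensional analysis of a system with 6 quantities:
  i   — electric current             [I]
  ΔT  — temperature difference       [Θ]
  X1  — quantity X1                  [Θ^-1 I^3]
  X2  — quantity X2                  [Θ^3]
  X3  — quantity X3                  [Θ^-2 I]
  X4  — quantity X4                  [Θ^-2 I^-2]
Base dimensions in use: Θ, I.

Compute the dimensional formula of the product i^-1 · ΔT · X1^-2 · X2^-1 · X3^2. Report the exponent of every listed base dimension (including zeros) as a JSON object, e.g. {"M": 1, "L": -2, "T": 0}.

Exponent matrix [Θ,I] × [i,ΔT,X1,X2,X3,X4]:
  Θ: [ 0  1 -1  3 -2 -2]
  I: [ 1  0  3  0  1 -2]
  [Θ]: (-1)·0+(1)·1+(-2)·-1+(-1)·3+(2)·-2 = -4
  [I]: (-1)·1+(1)·0+(-2)·3+(-1)·0+(2)·1 = -5
⇒ Θ^-4 I^-5

{"Θ": -4, "I": -5}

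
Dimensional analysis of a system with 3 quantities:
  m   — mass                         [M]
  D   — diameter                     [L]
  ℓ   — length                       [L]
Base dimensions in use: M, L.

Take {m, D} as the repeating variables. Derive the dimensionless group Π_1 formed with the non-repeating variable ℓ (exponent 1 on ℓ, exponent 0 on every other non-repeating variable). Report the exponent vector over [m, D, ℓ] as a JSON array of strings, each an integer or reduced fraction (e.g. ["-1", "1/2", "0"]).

["0", "-1", "1"]

Dimensional matrix (M×L by m×D×ℓ):
  M: [ 1  0  0]
  L: [ 0  1  1]
Row reduction gives pivot columns m,D; rank = 2
Pivot set = {m,D}, free = {ℓ}
RREF:
  r0: [   1    0    0]
  r1: [   0    1    1]
Fix exponent of ℓ at 1; solve each RREF row for its pivot's exponent:
  r0: exp(m) + (0)·1 = 0 ⇒ exp(m) = 0
  r1: exp(D) + (1)·1 = 0 ⇒ exp(D) = -1
Π_1 = D^-1 · ℓ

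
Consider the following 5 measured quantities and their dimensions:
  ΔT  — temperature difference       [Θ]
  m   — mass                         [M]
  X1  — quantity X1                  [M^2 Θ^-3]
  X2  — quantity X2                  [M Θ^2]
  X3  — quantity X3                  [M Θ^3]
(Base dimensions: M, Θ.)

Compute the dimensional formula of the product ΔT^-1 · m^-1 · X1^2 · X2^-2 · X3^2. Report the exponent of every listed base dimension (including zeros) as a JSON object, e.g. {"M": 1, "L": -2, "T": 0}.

Exponent matrix [M,Θ] × [ΔT,m,X1,X2,X3]:
  M: [ 0  1  2  1  1]
  Θ: [ 1  0 -3  2  3]
  [M]: (-1)·0+(-1)·1+(2)·2+(-2)·1+(2)·1 = 3
  [Θ]: (-1)·1+(-1)·0+(2)·-3+(-2)·2+(2)·3 = -5
⇒ M^3 Θ^-5

{"M": 3, "Θ": -5}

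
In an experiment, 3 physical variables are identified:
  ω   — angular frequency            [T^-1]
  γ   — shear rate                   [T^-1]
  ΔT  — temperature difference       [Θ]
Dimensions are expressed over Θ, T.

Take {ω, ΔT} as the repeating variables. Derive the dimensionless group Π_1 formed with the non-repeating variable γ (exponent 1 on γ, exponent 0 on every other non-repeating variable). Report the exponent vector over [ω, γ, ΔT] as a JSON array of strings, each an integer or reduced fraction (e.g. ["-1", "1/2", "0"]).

["-1", "1", "0"]

Write exponents as rows Θ,T / cols ω,γ,ΔT:
  Θ: [ 0  0  1]
  T: [-1 -1  0]
RREF → pivots at {ω,ΔT} ⇒ r = 2
Repeat: ω,ΔT; free: γ
RREF:
  r0: [   1    1    0]
  r1: [   0    0    1]
Fix exponent of γ at 1; solve each RREF row for its pivot's exponent:
  r0: exp(ω) + (1)·1 = 0 ⇒ exp(ω) = -1
  r1: exp(ΔT) + (0)·1 = 0 ⇒ exp(ΔT) = 0
Π_1 = ω^-1 · γ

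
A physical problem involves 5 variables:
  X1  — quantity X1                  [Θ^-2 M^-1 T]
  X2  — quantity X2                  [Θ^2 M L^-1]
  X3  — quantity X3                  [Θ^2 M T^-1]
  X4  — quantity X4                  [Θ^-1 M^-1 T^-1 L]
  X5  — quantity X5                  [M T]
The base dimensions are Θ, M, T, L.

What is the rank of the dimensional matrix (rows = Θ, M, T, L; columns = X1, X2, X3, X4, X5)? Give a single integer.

Dimensional matrix (Θ×M×T×L by X1×X2×X3×X4×X5):
  Θ: [-2  2  2 -1  0]
  M: [-1  1  1 -1  1]
  T: [ 1  0 -1 -1  1]
  L: [ 0 -1  0  1  0]
Row reduction gives pivot columns X1,X2,X4; rank = 3

3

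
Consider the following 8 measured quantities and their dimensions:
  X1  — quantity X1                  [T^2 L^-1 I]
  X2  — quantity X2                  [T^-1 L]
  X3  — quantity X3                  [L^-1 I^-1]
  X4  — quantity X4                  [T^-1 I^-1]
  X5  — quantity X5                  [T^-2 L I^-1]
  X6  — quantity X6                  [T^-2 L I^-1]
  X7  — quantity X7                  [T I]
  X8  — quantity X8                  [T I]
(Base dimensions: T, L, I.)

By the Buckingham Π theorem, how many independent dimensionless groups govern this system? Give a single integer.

Dimensional matrix (T×L×I by X1×X2×X3×X4×X5×X6×X7×X8):
  T: [ 2 -1  0 -1 -2 -2  1  1]
  L: [-1  1 -1  0  1  1  0  0]
  I: [ 1  0 -1 -1 -1 -1  1  1]
Row reduction gives pivot columns X1,X2; rank = 2
n=8, r=2 ⇒ 6 dimensionless groups

6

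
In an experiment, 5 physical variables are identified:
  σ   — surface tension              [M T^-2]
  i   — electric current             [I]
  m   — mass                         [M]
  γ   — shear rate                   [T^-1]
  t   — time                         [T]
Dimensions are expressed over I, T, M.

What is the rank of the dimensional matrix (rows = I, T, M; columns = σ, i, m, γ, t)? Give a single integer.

Dimensional matrix (I×T×M by σ×i×m×γ×t):
  I: [ 0  1  0  0  0]
  T: [-2  0  0 -1  1]
  M: [ 1  0  1  0  0]
Row reduction gives pivot columns σ,i,m; rank = 3

3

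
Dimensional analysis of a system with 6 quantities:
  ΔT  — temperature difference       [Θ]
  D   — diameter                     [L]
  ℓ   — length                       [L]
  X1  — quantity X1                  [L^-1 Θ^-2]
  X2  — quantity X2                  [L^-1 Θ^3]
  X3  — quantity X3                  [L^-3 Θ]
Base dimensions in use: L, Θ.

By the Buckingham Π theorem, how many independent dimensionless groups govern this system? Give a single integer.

4

Dimensional matrix (L×Θ by ΔT×D×ℓ×X1×X2×X3):
  L: [ 0  1  1 -1 -1 -3]
  Θ: [ 1  0  0 -2  3  1]
Echelon form has 2 nonzero rows (pivots: ΔT,D)
Π count = n − r = 6 − 2 = 4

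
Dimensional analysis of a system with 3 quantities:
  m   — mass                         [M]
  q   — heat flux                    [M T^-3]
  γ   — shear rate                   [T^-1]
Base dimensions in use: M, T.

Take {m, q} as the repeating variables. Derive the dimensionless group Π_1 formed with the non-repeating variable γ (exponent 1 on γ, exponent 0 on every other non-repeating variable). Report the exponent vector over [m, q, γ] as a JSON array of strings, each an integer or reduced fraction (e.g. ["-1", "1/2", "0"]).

Dimensional matrix (M×T by m×q×γ):
  M: [ 1  1  0]
  T: [ 0 -3 -1]
Row reduction gives pivot columns m,q; rank = 2
Pivot set = {m,q}, free = {γ}
RREF:
  r0: [   1    0 -1/3]
  r1: [   0    1  1/3]
Fix exponent of γ at 1; solve each RREF row for its pivot's exponent:
  r0: exp(m) + (-1/3)·1 = 0 ⇒ exp(m) = 1/3
  r1: exp(q) + (1/3)·1 = 0 ⇒ exp(q) = -1/3
Π_1 = m^(1/3) · q^(-1/3) · γ

["1/3", "-1/3", "1"]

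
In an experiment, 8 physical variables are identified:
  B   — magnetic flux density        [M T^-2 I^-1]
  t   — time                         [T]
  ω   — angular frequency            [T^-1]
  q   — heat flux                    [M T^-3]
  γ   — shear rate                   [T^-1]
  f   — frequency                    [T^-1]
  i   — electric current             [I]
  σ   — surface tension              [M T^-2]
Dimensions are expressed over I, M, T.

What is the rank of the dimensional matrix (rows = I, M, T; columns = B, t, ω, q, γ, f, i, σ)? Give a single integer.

Write exponents as rows I,M,T / cols B,t,ω,q,γ,f,i,σ:
  I: [-1  0  0  0  0  0  1  0]
  M: [ 1  0  0  1  0  0  0  1]
  T: [-2  1 -1 -3 -1 -1  0 -2]
Row reduction gives pivot columns B,t,q; rank = 3

3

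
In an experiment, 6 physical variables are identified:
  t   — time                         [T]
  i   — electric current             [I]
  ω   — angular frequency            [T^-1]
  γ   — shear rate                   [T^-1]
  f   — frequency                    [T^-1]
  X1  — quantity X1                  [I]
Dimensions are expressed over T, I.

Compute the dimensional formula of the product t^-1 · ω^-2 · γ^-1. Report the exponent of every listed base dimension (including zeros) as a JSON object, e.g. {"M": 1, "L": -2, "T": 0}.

{"T": 2, "I": 0}

Write exponents as rows T,I / cols t,i,ω,γ,f,X1:
  T: [ 1  0 -1 -1 -1  0]
  I: [ 0  1  0  0  0  1]
  [T]: (-1)·1+(-2)·-1+(-1)·-1 = 2
  [I]: (-1)·0+(-2)·0+(-1)·0 = 0
⇒ T^2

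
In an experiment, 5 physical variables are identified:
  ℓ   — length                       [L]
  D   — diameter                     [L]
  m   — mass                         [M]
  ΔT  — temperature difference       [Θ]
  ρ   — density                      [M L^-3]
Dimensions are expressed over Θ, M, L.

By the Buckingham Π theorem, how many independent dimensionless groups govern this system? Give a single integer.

Write exponents as rows Θ,M,L / cols ℓ,D,m,ΔT,ρ:
  Θ: [ 0  0  0  1  0]
  M: [ 0  0  1  0  1]
  L: [ 1  1  0  0 -3]
Echelon form has 3 nonzero rows (pivots: ℓ,m,ΔT)
5 vars − rank 3 = 2 Π groups

2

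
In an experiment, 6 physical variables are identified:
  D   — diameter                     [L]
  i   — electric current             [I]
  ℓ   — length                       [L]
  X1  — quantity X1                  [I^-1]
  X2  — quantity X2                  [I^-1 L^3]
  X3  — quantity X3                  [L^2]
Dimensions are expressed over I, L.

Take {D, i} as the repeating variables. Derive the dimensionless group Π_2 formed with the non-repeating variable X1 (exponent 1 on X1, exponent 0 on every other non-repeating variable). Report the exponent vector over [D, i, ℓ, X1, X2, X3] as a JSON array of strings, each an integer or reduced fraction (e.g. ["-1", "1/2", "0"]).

Dimensional matrix (I×L by D×i×ℓ×X1×X2×X3):
  I: [ 0  1  0 -1 -1  0]
  L: [ 1  0  1  0  3  2]
Row reduction gives pivot columns D,i; rank = 2
Repeat: D,i; free: ℓ,X1,X2,X3
RREF:
  r0: [   1    0    1    0    3    2]
  r1: [   0    1    0   -1   -1    0]
Fix exponent of X1 at 1, ℓ at 0, X2 at 0, X3 at 0; solve each RREF row for its pivot's exponent:
  r0: exp(D) + (0)·1 = 0 ⇒ exp(D) = 0
  r1: exp(i) + (-1)·1 = 0 ⇒ exp(i) = 1
Π_2 = i · X1

["0", "1", "0", "1", "0", "0"]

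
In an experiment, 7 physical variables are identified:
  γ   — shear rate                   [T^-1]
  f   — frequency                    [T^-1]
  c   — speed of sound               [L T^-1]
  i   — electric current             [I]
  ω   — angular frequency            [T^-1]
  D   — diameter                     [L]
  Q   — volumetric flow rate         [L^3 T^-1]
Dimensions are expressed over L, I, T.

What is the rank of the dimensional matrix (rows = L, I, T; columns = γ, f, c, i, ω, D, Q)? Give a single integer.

3

Exponent matrix [L,I,T] × [γ,f,c,i,ω,D,Q]:
  L: [ 0  0  1  0  0  1  3]
  I: [ 0  0  0  1  0  0  0]
  T: [-1 -1 -1  0 -1  0 -1]
RREF → pivots at {γ,c,i} ⇒ r = 3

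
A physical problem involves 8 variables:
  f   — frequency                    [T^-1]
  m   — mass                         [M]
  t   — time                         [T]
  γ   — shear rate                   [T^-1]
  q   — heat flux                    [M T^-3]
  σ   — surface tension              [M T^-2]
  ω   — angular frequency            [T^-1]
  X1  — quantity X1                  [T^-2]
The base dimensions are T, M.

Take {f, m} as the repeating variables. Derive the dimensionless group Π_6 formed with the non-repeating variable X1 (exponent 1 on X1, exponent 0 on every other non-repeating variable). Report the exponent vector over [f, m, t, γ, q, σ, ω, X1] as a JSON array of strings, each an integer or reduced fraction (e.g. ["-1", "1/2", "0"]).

Dimensional matrix (T×M by f×m×t×γ×q×σ×ω×X1):
  T: [-1  0  1 -1 -3 -2 -1 -2]
  M: [ 0  1  0  0  1  1  0  0]
Row reduction gives pivot columns f,m; rank = 2
Repeat: f,m; free: t,γ,q,σ,ω,X1
RREF:
  r0: [   1    0   -1    1    3    2    1    2]
  r1: [   0    1    0    0    1    1    0    0]
Fix exponent of X1 at 1, t at 0, γ at 0, q at 0, σ at 0, ω at 0; solve each RREF row for its pivot's exponent:
  r0: exp(f) + (2)·1 = 0 ⇒ exp(f) = -2
  r1: exp(m) + (0)·1 = 0 ⇒ exp(m) = 0
Π_6 = f^-2 · X1

["-2", "0", "0", "0", "0", "0", "0", "1"]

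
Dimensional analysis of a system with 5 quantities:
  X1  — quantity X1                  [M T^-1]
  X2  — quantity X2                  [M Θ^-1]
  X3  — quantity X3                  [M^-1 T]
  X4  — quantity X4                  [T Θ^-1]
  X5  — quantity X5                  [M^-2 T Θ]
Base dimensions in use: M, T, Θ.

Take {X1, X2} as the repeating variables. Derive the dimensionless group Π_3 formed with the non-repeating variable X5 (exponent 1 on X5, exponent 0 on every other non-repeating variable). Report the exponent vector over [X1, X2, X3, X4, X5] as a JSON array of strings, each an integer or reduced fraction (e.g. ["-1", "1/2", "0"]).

Exponent matrix [M,T,Θ] × [X1,X2,X3,X4,X5]:
  M: [ 1  1 -1  0 -2]
  T: [-1  0  1  1  1]
  Θ: [ 0 -1  0 -1  1]
RREF → pivots at {X1,X2} ⇒ r = 2
Repeat: X1,X2; free: X3,X4,X5
RREF:
  r0: [   1    0   -1   -1   -1]
  r1: [   0    1    0    1   -1]
  r2: [   0    0    0    0    0]
Fix exponent of X5 at 1, X3 at 0, X4 at 0; solve each RREF row for its pivot's exponent:
  r0: exp(X1) + (-1)·1 = 0 ⇒ exp(X1) = 1
  r1: exp(X2) + (-1)·1 = 0 ⇒ exp(X2) = 1
Π_3 = X1 · X2 · X5

["1", "1", "0", "0", "1"]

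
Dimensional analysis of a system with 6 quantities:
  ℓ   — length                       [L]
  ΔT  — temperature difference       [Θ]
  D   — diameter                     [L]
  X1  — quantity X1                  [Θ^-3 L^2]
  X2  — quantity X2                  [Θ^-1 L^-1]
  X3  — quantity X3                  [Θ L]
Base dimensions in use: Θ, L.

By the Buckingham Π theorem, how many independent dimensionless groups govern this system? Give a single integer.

Write exponents as rows Θ,L / cols ℓ,ΔT,D,X1,X2,X3:
  Θ: [ 0  1  0 -3 -1  1]
  L: [ 1  0  1  2 -1  1]
Row reduction gives pivot columns ℓ,ΔT; rank = 2
6 vars − rank 2 = 4 Π groups

4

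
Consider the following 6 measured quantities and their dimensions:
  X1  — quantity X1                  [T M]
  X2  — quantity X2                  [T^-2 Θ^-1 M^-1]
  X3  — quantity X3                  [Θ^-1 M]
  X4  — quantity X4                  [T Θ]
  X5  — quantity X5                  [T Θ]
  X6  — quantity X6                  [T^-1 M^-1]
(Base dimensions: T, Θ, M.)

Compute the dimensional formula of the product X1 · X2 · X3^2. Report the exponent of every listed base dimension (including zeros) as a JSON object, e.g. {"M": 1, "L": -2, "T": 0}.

Dimensional matrix (T×Θ×M by X1×X2×X3×X4×X5×X6):
  T: [ 1 -2  0  1  1 -1]
  Θ: [ 0 -1 -1  1  1  0]
  M: [ 1 -1  1  0  0 -1]
  [T]: (1)·1+(1)·-2+(2)·0 = -1
  [Θ]: (1)·0+(1)·-1+(2)·-1 = -3
  [M]: (1)·1+(1)·-1+(2)·1 = 2
⇒ T^-1 Θ^-3 M^2

{"T": -1, "Θ": -3, "M": 2}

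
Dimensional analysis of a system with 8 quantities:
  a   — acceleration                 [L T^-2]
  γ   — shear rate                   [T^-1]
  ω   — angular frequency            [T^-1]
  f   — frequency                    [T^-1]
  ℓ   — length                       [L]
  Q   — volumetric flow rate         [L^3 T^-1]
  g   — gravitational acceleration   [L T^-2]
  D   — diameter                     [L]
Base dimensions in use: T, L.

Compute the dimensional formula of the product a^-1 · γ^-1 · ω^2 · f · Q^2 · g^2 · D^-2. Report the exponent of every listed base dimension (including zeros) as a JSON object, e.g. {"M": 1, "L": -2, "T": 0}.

{"T": -6, "L": 5}

Write exponents as rows T,L / cols a,γ,ω,f,ℓ,Q,g,D:
  T: [-2 -1 -1 -1  0 -1 -2  0]
  L: [ 1  0  0  0  1  3  1  1]
  [T]: (-1)·-2+(-1)·-1+(2)·-1+(1)·-1+(2)·-1+(2)·-2+(-2)·0 = -6
  [L]: (-1)·1+(-1)·0+(2)·0+(1)·0+(2)·3+(2)·1+(-2)·1 = 5
⇒ T^-6 L^5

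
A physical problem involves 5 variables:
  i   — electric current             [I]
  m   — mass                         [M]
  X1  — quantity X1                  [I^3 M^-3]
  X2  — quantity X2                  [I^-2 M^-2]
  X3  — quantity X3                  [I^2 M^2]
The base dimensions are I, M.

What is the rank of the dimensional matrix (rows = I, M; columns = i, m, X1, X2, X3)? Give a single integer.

2

Dimensional matrix (I×M by i×m×X1×X2×X3):
  I: [ 1  0  3 -2  2]
  M: [ 0  1 -3 -2  2]
RREF → pivots at {i,m} ⇒ r = 2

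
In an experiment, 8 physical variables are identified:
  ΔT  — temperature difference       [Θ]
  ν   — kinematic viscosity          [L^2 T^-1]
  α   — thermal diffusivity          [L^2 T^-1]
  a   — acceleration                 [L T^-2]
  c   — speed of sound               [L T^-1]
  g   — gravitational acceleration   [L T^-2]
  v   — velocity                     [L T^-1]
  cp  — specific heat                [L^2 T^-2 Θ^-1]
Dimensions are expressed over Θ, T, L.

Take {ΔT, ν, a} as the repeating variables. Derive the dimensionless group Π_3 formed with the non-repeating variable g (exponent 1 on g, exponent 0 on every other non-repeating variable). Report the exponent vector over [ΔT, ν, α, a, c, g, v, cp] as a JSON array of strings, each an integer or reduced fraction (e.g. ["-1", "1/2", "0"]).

["0", "0", "0", "-1", "0", "1", "0", "0"]

Exponent matrix [Θ,T,L] × [ΔT,ν,α,a,c,g,v,cp]:
  Θ: [ 1  0  0  0  0  0  0 -1]
  T: [ 0 -1 -1 -2 -1 -2 -1 -2]
  L: [ 0  2  2  1  1  1  1  2]
Row reduction gives pivot columns ΔT,ν,a; rank = 3
Repeat: ΔT,ν,a; free: α,c,g,v,cp
RREF:
  r0: [   1    0    0    0    0    0    0   -1]
  r1: [   0    1    1    0  1/3    0  1/3  2/3]
  r2: [   0    0    0    1  1/3    1  1/3  2/3]
Fix exponent of g at 1, α at 0, c at 0, v at 0, cp at 0; solve each RREF row for its pivot's exponent:
  r0: exp(ΔT) + (0)·1 = 0 ⇒ exp(ΔT) = 0
  r1: exp(ν) + (0)·1 = 0 ⇒ exp(ν) = 0
  r2: exp(a) + (1)·1 = 0 ⇒ exp(a) = -1
Π_3 = a^-1 · g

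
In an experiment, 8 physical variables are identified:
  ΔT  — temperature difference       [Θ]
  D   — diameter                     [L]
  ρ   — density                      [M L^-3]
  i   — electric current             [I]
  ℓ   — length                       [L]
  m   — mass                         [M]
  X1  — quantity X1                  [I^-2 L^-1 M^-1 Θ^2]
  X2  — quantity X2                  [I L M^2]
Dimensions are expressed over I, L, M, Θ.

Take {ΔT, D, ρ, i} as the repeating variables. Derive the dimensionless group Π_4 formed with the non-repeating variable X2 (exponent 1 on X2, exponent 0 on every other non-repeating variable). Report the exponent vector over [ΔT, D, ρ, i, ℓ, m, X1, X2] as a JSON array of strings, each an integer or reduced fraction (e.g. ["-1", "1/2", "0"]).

["0", "-7", "-2", "-1", "0", "0", "0", "1"]

Write exponents as rows I,L,M,Θ / cols ΔT,D,ρ,i,ℓ,m,X1,X2:
  I: [ 0  0  0  1  0  0 -2  1]
  L: [ 0  1 -3  0  1  0 -1  1]
  M: [ 0  0  1  0  0  1 -1  2]
  Θ: [ 1  0  0  0  0  0  2  0]
Row reduction gives pivot columns ΔT,D,ρ,i; rank = 4
Repeat: ΔT,D,ρ,i; free: ℓ,m,X1,X2
RREF:
  r0: [   1    0    0    0    0    0    2    0]
  r1: [   0    1    0    0    1    3   -4    7]
  r2: [   0    0    1    0    0    1   -1    2]
  r3: [   0    0    0    1    0    0   -2    1]
Fix exponent of X2 at 1, ℓ at 0, m at 0, X1 at 0; solve each RREF row for its pivot's exponent:
  r0: exp(ΔT) + (0)·1 = 0 ⇒ exp(ΔT) = 0
  r1: exp(D) + (7)·1 = 0 ⇒ exp(D) = -7
  r2: exp(ρ) + (2)·1 = 0 ⇒ exp(ρ) = -2
  r3: exp(i) + (1)·1 = 0 ⇒ exp(i) = -1
Π_4 = D^-7 · ρ^-2 · i^-1 · X2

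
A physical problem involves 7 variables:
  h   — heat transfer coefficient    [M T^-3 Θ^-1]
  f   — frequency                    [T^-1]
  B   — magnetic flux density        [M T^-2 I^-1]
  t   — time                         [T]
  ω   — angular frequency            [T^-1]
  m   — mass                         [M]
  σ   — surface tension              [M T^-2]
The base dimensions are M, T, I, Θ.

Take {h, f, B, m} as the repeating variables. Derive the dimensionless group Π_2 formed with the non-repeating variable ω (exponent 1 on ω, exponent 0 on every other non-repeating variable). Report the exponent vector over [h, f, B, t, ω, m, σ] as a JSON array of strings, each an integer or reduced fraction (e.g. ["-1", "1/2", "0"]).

Dimensional matrix (M×T×I×Θ by h×f×B×t×ω×m×σ):
  M: [ 1  0  1  0  0  1  1]
  T: [-3 -1 -2  1 -1  0 -2]
  I: [ 0  0 -1  0  0  0  0]
  Θ: [-1  0  0  0  0  0  0]
Row reduction gives pivot columns h,f,B,m; rank = 4
Repeat: h,f,B,m; free: t,ω,σ
RREF:
  r0: [   1    0    0    0    0    0    0]
  r1: [   0    1    0   -1    1    0    2]
  r2: [   0    0    1    0    0    0    0]
  r3: [   0    0    0    0    0    1    1]
Fix exponent of ω at 1, t at 0, σ at 0; solve each RREF row for its pivot's exponent:
  r0: exp(h) + (0)·1 = 0 ⇒ exp(h) = 0
  r1: exp(f) + (1)·1 = 0 ⇒ exp(f) = -1
  r2: exp(B) + (0)·1 = 0 ⇒ exp(B) = 0
  r3: exp(m) + (0)·1 = 0 ⇒ exp(m) = 0
Π_2 = f^-1 · ω

["0", "-1", "0", "0", "1", "0", "0"]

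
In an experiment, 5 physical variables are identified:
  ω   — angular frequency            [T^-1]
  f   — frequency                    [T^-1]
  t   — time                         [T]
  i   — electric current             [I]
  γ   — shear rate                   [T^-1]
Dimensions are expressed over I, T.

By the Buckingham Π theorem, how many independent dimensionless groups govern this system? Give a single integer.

Dimensional matrix (I×T by ω×f×t×i×γ):
  I: [ 0  0  0  1  0]
  T: [-1 -1  1  0 -1]
Row reduction gives pivot columns ω,i; rank = 2
5 vars − rank 2 = 3 Π groups

3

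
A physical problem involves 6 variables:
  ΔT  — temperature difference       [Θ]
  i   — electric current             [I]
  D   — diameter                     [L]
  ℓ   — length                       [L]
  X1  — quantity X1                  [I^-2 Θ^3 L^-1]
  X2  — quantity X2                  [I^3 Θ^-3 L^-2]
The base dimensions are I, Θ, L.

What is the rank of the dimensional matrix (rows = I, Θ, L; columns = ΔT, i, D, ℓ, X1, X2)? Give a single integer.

Exponent matrix [I,Θ,L] × [ΔT,i,D,ℓ,X1,X2]:
  I: [ 0  1  0  0 -2  3]
  Θ: [ 1  0  0  0  3 -3]
  L: [ 0  0  1  1 -1 -2]
RREF → pivots at {ΔT,i,D} ⇒ r = 3

3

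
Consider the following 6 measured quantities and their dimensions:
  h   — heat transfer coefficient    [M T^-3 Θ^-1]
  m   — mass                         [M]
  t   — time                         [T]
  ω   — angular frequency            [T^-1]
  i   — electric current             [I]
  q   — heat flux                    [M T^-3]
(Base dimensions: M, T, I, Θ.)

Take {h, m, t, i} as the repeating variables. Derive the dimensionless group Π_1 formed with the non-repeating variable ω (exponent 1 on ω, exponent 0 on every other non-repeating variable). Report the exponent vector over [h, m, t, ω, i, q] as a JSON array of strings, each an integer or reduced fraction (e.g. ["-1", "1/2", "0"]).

["0", "0", "1", "1", "0", "0"]

Write exponents as rows M,T,I,Θ / cols h,m,t,ω,i,q:
  M: [ 1  1  0  0  0  1]
  T: [-3  0  1 -1  0 -3]
  I: [ 0  0  0  0  1  0]
  Θ: [-1  0  0  0  0  0]
Echelon form has 4 nonzero rows (pivots: h,m,t,i)
Pivot set = {h,m,t,i}, free = {ω,q}
RREF:
  r0: [   1    0    0    0    0    0]
  r1: [   0    1    0    0    0    1]
  r2: [   0    0    1   -1    0   -3]
  r3: [   0    0    0    0    1    0]
Fix exponent of ω at 1, q at 0; solve each RREF row for its pivot's exponent:
  r0: exp(h) + (0)·1 = 0 ⇒ exp(h) = 0
  r1: exp(m) + (0)·1 = 0 ⇒ exp(m) = 0
  r2: exp(t) + (-1)·1 = 0 ⇒ exp(t) = 1
  r3: exp(i) + (0)·1 = 0 ⇒ exp(i) = 0
Π_1 = t · ω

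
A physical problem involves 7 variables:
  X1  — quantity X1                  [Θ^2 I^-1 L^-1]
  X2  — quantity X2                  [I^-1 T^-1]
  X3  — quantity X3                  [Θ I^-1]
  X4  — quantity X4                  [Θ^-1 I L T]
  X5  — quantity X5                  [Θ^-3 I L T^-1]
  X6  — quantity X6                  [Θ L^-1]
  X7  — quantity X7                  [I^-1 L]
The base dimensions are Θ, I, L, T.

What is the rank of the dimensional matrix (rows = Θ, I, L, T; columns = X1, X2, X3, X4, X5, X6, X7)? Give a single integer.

Dimensional matrix (Θ×I×L×T by X1×X2×X3×X4×X5×X6×X7):
  Θ: [ 2  0  1 -1 -3  1  0]
  I: [-1 -1 -1  1  1  0 -1]
  L: [-1  0  0  1  1 -1  1]
  T: [ 0 -1  0  1 -1  0  0]
Row reduction gives pivot columns X1,X2,X3; rank = 3

3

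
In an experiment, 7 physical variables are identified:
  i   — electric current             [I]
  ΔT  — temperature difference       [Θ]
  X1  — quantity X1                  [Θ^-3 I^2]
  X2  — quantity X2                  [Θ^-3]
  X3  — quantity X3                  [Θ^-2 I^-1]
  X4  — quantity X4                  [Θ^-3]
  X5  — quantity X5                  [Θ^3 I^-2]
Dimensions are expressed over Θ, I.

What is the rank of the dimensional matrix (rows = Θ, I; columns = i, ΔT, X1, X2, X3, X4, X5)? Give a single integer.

2

Dimensional matrix (Θ×I by i×ΔT×X1×X2×X3×X4×X5):
  Θ: [ 0  1 -3 -3 -2 -3  3]
  I: [ 1  0  2  0 -1  0 -2]
RREF → pivots at {i,ΔT} ⇒ r = 2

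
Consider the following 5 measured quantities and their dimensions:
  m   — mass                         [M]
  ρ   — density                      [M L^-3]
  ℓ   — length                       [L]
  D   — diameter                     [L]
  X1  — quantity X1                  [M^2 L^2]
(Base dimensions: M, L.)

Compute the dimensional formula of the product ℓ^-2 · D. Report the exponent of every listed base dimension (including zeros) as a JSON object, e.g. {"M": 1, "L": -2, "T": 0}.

{"M": 0, "L": -1}

Dimensional matrix (M×L by m×ρ×ℓ×D×X1):
  M: [ 1  1  0  0  2]
  L: [ 0 -3  1  1  2]
  [M]: (-2)·0+(1)·0 = 0
  [L]: (-2)·1+(1)·1 = -1
⇒ L^-1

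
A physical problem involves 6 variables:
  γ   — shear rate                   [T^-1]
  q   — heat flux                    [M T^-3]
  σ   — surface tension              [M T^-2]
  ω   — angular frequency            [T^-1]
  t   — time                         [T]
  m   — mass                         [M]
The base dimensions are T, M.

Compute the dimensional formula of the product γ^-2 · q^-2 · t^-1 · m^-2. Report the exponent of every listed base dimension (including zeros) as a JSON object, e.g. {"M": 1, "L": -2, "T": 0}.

{"T": 7, "M": -4}

Exponent matrix [T,M] × [γ,q,σ,ω,t,m]:
  T: [-1 -3 -2 -1  1  0]
  M: [ 0  1  1  0  0  1]
  [T]: (-2)·-1+(-2)·-3+(-1)·1+(-2)·0 = 7
  [M]: (-2)·0+(-2)·1+(-1)·0+(-2)·1 = -4
⇒ T^7 M^-4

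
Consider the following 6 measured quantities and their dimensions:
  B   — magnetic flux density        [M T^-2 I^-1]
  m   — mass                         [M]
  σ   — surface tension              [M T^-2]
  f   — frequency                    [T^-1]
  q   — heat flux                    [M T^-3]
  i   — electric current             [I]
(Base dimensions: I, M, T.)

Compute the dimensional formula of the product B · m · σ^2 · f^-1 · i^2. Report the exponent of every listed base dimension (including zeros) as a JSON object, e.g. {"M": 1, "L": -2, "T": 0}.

{"I": 1, "M": 4, "T": -5}

Write exponents as rows I,M,T / cols B,m,σ,f,q,i:
  I: [-1  0  0  0  0  1]
  M: [ 1  1  1  0  1  0]
  T: [-2  0 -2 -1 -3  0]
  [I]: (1)·-1+(1)·0+(2)·0+(-1)·0+(2)·1 = 1
  [M]: (1)·1+(1)·1+(2)·1+(-1)·0+(2)·0 = 4
  [T]: (1)·-2+(1)·0+(2)·-2+(-1)·-1+(2)·0 = -5
⇒ I M^4 T^-5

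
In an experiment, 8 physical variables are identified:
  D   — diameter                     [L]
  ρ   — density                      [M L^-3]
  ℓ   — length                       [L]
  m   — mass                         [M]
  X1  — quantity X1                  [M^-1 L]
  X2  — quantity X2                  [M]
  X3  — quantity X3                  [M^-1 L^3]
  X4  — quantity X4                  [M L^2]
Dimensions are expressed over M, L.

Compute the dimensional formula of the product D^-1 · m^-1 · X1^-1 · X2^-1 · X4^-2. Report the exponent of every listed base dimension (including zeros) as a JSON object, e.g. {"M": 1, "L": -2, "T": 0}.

{"M": -3, "L": -6}

Exponent matrix [M,L] × [D,ρ,ℓ,m,X1,X2,X3,X4]:
  M: [ 0  1  0  1 -1  1 -1  1]
  L: [ 1 -3  1  0  1  0  3  2]
  [M]: (-1)·0+(-1)·1+(-1)·-1+(-1)·1+(-2)·1 = -3
  [L]: (-1)·1+(-1)·0+(-1)·1+(-1)·0+(-2)·2 = -6
⇒ M^-3 L^-6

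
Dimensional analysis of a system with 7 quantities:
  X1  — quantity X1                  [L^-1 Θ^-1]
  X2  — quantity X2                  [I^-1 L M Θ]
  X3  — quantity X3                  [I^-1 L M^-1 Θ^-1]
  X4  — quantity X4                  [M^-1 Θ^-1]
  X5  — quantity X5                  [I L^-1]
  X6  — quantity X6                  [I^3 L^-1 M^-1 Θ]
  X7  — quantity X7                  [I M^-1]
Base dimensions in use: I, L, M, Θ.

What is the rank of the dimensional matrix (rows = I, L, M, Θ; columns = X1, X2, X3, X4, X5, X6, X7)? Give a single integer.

Write exponents as rows I,L,M,Θ / cols X1,X2,X3,X4,X5,X6,X7:
  I: [ 0 -1 -1  0  1  3  1]
  L: [-1  1  1  0 -1 -1  0]
  M: [ 0  1 -1 -1  0 -1 -1]
  Θ: [-1  1 -1 -1  0  1  0]
Echelon form has 3 nonzero rows (pivots: X1,X2,X3)

3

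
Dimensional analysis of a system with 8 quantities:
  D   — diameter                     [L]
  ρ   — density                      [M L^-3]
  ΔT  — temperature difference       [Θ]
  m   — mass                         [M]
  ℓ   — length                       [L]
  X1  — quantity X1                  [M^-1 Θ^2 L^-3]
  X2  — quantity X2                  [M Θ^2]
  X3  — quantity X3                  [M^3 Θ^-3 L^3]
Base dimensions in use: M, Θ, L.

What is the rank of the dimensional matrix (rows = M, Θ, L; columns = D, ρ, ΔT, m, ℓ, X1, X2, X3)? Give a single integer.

3

Write exponents as rows M,Θ,L / cols D,ρ,ΔT,m,ℓ,X1,X2,X3:
  M: [ 0  1  0  1  0 -1  1  3]
  Θ: [ 0  0  1  0  0  2  2 -3]
  L: [ 1 -3  0  0  1 -3  0  3]
Echelon form has 3 nonzero rows (pivots: D,ρ,ΔT)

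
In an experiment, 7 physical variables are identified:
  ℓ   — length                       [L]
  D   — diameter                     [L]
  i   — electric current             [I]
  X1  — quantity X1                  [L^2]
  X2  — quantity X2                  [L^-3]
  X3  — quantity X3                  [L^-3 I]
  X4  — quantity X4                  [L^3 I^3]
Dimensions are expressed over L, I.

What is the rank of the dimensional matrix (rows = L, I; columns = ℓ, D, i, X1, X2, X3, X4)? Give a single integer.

2

Exponent matrix [L,I] × [ℓ,D,i,X1,X2,X3,X4]:
  L: [ 1  1  0  2 -3 -3  3]
  I: [ 0  0  1  0  0  1  3]
RREF → pivots at {ℓ,i} ⇒ r = 2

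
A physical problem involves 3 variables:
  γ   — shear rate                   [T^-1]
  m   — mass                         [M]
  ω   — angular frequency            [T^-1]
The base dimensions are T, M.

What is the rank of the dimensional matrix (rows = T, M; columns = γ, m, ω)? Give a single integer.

2

Dimensional matrix (T×M by γ×m×ω):
  T: [-1  0 -1]
  M: [ 0  1  0]
RREF → pivots at {γ,m} ⇒ r = 2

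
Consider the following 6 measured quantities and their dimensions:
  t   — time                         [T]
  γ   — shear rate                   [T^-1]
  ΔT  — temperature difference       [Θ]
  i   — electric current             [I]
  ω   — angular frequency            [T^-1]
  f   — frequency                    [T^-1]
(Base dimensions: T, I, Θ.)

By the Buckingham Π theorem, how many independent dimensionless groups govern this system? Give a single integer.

3

Exponent matrix [T,I,Θ] × [t,γ,ΔT,i,ω,f]:
  T: [ 1 -1  0  0 -1 -1]
  I: [ 0  0  0  1  0  0]
  Θ: [ 0  0  1  0  0  0]
Echelon form has 3 nonzero rows (pivots: t,ΔT,i)
Π count = n − r = 6 − 3 = 3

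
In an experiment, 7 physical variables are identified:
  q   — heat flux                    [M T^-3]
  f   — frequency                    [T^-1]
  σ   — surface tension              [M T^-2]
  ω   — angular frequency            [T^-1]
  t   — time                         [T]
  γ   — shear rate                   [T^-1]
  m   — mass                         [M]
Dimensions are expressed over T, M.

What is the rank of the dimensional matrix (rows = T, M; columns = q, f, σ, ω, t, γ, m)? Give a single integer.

Dimensional matrix (T×M by q×f×σ×ω×t×γ×m):
  T: [-3 -1 -2 -1  1 -1  0]
  M: [ 1  0  1  0  0  0  1]
RREF → pivots at {q,f} ⇒ r = 2

2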